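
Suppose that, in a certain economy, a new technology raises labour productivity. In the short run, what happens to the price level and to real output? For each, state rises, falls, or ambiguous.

This is a favourable supply shock: SRAS shifts right.
Moving along the downward-sloping AD curve, P falls and Y rises.

Price level: falls; output: rises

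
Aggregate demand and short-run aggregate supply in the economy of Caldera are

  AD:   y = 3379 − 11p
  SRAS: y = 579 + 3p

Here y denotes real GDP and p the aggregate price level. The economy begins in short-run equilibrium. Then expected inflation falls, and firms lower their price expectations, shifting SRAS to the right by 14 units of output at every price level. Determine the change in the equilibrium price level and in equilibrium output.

Δp = -1, Δy = +11

This is a positive supply shock: SRAS shifts right.
New SRAS: y = 593 + 3p.
Set AD = SRAS: 3379 − 11p = 593 + 3p, so 2786 = 14p and p = 199.
y = 3379 − 11·199 = 1190.
Initially p = 200, y = 1179, so Δp = -1 and Δy = +11.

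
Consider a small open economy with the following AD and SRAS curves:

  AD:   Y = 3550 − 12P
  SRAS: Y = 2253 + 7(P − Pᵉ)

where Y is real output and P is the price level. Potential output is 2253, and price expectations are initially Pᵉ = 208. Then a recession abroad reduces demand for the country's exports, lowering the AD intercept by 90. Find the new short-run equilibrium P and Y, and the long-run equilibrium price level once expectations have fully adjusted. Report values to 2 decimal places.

AD shifts left: new AD is Y = 3460 − 12P. With Pᵉ = 208, SRAS is Y = 797 + 7P.
Short run: 3460 − 12P = 797 + 7P gives 2663 = 19P, so P = 140.16 and Y = 3460 − 12P = 1778.11.
Y = 1778.11 is below potential 2253; expectations adjust and SRAS shifts right until Y = 2253.
Long run: on the new AD curve, 2253 = 3460 − 12P gives P = 100.58.

Short run: P = 140.16, Y = 1778.11. Long run: P = 100.58.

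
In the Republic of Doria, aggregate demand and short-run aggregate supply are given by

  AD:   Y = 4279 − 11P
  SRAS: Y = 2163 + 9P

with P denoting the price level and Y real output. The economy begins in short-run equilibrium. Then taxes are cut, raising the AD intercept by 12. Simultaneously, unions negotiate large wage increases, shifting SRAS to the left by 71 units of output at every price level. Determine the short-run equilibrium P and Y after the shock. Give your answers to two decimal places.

After both shocks: AD is Y = 4291 − 11P and SRAS is Y = 2092 + 9P.
Setting them equal: 2199 = 20P, so P = 109.95.
Substituting into AD, Y = 3081.55.

P = 109.95, Y = 3081.55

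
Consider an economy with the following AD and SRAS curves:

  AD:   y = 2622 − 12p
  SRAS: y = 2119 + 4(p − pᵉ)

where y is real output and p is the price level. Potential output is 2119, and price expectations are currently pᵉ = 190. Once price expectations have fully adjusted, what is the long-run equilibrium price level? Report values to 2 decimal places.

Short run: with pᵉ = 190, SRAS is y = 1359 + 4p. Setting AD = SRAS gives 1263 = 16p, so p = 78.94 and y = 2622 − 12p = 1674.75.
Output 1674.75 is below potential 2119, so over time expected prices fall and SRAS shifts right until y returns to 2119.
Long run: y = 2119 on the AD curve gives 2119 = 2622 − 12p, so p = 41.92.

Long-run p = 41.92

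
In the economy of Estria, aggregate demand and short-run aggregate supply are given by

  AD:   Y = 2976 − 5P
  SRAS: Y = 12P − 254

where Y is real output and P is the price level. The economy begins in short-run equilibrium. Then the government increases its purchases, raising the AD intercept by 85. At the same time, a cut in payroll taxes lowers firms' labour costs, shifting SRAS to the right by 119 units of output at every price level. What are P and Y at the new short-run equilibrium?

After both shocks: AD is Y = 3061 − 5P and SRAS is Y = 12P − 135.
Setting them equal: 3196 = 17P, so P = 188.
Y = 3061 − 5·188 = 2121.

P = 188, Y = 2121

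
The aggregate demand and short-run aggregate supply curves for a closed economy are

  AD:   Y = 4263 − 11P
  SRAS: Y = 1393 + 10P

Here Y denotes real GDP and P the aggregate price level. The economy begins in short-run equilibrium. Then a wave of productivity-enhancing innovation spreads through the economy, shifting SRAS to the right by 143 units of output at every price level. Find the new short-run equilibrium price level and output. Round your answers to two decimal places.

This is a positive supply shock: SRAS shifts right.
New SRAS: Y = 1536 + 10P.
Set AD = SRAS: 4263 − 11P = 1536 + 10P, so 2727 = 21P and P = 129.86.
Substituting into AD, Y = 2834.57.

P = 129.86, Y = 2834.57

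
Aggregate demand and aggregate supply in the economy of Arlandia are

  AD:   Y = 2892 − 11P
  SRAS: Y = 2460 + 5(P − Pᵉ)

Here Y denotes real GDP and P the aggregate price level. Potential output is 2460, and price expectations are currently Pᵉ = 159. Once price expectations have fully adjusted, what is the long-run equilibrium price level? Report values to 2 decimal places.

Long-run P = 39.27

Short run: with Pᵉ = 159, SRAS is Y = 1665 + 5P. Setting AD = SRAS gives 1227 = 16P, so P = 76.69 and Y = 2892 − 11P = 2048.44.
Output 2048.44 is below potential 2460, so over time expected prices fall and SRAS shifts right until Y returns to 2460.
Long run: Y = 2460 on the AD curve gives 2460 = 2892 − 11P, so P = 39.27.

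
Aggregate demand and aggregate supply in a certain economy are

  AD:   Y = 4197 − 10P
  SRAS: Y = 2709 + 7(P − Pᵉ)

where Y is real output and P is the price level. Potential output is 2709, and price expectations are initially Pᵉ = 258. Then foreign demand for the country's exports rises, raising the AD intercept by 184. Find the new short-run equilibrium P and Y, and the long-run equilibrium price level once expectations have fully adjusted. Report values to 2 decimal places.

AD shifts right: new AD is Y = 4381 − 10P. With Pᵉ = 258, SRAS is Y = 903 + 7P.
Short run: 4381 − 10P = 903 + 7P gives 3478 = 17P, so P = 204.59 and Y = 4381 − 10P = 2335.12.
Y = 2335.12 is below potential 2709; expectations adjust and SRAS shifts right until Y = 2709.
Long run: on the new AD curve, 2709 = 4381 − 10P gives P = 167.20.

Short run: P = 204.59, Y = 2335.12. Long run: P = 167.20.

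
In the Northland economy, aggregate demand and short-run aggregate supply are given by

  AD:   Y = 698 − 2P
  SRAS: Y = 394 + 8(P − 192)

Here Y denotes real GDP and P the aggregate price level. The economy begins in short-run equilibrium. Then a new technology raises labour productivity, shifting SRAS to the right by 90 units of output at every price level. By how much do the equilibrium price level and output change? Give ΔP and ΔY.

ΔP = -9, ΔY = +18

This is a positive supply shock: SRAS shifts right.
New SRAS: Y = 8P − 1052.
Set AD = SRAS: 698 − 2P = 8P − 1052, so 1750 = 10P and P = 175.
Y = 698 − 2·175 = 348.
Initially P = 184, Y = 330, so ΔP = -9 and ΔY = +18.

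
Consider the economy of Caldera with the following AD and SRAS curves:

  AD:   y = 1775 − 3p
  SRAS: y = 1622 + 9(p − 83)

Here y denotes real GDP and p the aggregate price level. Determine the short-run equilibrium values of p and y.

p = 75, y = 1550

Write SRAS as y = 1622 + 9p − 747 = 875 + 9p.
Set AD = SRAS: 1775 − 3p = 875 + 9p, so 900 = 12p and p = 75.
Then y = 1775 − 3·75 = 1550.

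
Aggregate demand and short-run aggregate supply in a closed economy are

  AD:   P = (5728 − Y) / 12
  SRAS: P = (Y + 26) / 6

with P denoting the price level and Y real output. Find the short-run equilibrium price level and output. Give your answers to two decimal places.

Rearrange AD to Y = 5728 − 12P.
Rearrange SRAS to Y = 6P − 26.
Set AD = SRAS: 5728 − 12P = 6P − 26, so 5754 = 18P and P = 319.67.
Substituting into AD, Y = 5728 − 12P = 1892.00.

P = 319.67, Y = 1892.00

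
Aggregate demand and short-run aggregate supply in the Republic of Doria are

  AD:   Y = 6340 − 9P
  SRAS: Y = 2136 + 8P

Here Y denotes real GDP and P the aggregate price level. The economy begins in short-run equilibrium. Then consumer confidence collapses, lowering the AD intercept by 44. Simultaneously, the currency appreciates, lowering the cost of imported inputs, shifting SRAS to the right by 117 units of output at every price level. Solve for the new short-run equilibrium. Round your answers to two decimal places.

After both shocks: AD is Y = 6296 − 9P and SRAS is Y = 2253 + 8P.
Setting them equal: 4043 = 17P, so P = 237.82.
Substituting into AD, Y = 4155.59.

P = 237.82, Y = 4155.59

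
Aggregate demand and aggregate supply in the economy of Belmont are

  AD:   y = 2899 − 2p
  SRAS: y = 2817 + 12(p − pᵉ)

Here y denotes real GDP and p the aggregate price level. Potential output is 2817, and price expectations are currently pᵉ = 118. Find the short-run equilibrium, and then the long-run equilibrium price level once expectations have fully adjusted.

Short run: p = 107, y = 2685. Long run: p = 41.

Short run: with pᵉ = 118, SRAS is y = 1401 + 12p. Setting AD = SRAS gives 1498 = 14p, so p = 107 and y = 2899 − 2·107 = 2685.
Output 2685 is below potential 2817, so over time expected prices fall and SRAS shifts right until y returns to 2817.
Long run: y = 2817 on the AD curve gives 2817 = 2899 − 2p, so p = 41.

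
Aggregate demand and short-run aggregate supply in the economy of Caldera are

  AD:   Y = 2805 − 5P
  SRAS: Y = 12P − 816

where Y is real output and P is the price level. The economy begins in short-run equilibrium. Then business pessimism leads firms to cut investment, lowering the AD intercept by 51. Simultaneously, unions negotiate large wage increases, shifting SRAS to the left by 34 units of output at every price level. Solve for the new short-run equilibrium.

After both shocks: AD is Y = 2754 − 5P and SRAS is Y = 12P − 850.
Setting them equal: 3604 = 17P, so P = 212.
Y = 2754 − 5·212 = 1694.

P = 212, Y = 1694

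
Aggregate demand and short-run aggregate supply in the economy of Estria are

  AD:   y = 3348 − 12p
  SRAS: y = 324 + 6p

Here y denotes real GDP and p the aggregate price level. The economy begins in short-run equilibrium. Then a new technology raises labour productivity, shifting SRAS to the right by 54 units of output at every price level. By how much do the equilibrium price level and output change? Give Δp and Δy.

This is a positive supply shock: SRAS shifts right.
New SRAS: y = 378 + 6p.
Set AD = SRAS: 3348 − 12p = 378 + 6p, so 2970 = 18p and p = 165.
y = 3348 − 12·165 = 1368.
Initially p = 168, y = 1332, so Δp = -3 and Δy = +36.

Δp = -3, Δy = +36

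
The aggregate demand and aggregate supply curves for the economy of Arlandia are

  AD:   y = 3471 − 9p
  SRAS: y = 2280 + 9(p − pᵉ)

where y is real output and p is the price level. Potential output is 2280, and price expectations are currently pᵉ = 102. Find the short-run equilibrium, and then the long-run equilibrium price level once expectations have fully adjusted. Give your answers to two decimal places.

Short run: p = 117.17, y = 2416.50. Long run: p = 132.33.

Short run: with pᵉ = 102, SRAS is y = 1362 + 9p. Setting AD = SRAS gives 2109 = 18p, so p = 117.17 and y = 3471 − 9p = 2416.50.
Output 2416.50 is above potential 2280, so over time expected prices rise and SRAS shifts left until y returns to 2280.
Long run: y = 2280 on the AD curve gives 2280 = 3471 − 9p, so p = 132.33.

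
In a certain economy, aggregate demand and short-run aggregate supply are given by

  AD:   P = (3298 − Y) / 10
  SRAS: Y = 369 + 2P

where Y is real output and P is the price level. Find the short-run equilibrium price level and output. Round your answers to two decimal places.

P = 244.08, Y = 857.17

Rearrange AD to Y = 3298 − 10P.
Set AD = SRAS: 3298 − 10P = 369 + 2P, so 2929 = 12P and P = 244.08.
Substituting into AD, Y = 3298 − 10P = 857.17.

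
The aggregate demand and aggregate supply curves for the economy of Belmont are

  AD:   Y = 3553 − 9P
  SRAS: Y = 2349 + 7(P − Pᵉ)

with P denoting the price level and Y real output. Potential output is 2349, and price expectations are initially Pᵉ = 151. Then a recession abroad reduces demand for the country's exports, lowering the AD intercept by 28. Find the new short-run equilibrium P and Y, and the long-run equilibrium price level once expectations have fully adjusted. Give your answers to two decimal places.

AD shifts left: new AD is Y = 3525 − 9P. With Pᵉ = 151, SRAS is Y = 1292 + 7P.
Short run: 3525 − 9P = 1292 + 7P gives 2233 = 16P, so P = 139.56 and Y = 3525 − 9P = 2268.94.
Y = 2268.94 is below potential 2349; expectations adjust and SRAS shifts right until Y = 2349.
Long run: on the new AD curve, 2349 = 3525 − 9P gives P = 130.67.

Short run: P = 139.56, Y = 2268.94. Long run: P = 130.67.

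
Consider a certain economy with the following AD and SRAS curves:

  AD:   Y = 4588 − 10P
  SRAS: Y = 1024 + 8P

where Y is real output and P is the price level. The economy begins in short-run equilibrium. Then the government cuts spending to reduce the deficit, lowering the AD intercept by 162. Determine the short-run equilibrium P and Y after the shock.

This is a negative demand shock: AD shifts left.
New AD: Y = 4426 − 10P.
Set AD = SRAS: 4426 − 10P = 1024 + 8P, so 3402 = 18P and P = 189.
Y = 4426 − 10·189 = 2536.

P = 189, Y = 2536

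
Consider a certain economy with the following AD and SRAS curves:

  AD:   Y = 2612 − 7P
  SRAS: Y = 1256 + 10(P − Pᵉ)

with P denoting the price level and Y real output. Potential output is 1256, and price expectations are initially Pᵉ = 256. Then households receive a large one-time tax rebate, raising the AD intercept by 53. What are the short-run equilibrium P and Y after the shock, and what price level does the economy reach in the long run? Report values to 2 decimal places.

Short run: P = 233.47, Y = 1030.71. Long run: P = 201.29.

AD shifts right: new AD is Y = 2665 − 7P. With Pᵉ = 256, SRAS is Y = 10P − 1304.
Short run: 2665 − 7P = 10P − 1304 gives 3969 = 17P, so P = 233.47 and Y = 2665 − 7P = 1030.71.
Y = 1030.71 is below potential 1256; expectations adjust and SRAS shifts right until Y = 1256.
Long run: on the new AD curve, 1256 = 2665 − 7P gives P = 201.29.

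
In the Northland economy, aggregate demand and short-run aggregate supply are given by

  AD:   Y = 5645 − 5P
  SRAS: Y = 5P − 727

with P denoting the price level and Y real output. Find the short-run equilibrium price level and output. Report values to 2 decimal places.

Set AD = SRAS: 5645 − 5P = 5P − 727, so 6372 = 10P and P = 637.20.
Substituting into AD, Y = 5645 − 5P = 2459.00.

P = 637.20, Y = 2459.00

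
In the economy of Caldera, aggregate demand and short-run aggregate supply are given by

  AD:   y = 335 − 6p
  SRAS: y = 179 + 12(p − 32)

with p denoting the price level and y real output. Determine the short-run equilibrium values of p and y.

p = 30, y = 155

Write SRAS as y = 179 + 12p − 384 = 12p − 205.
Set AD = SRAS: 335 − 6p = 12p − 205, so 540 = 18p and p = 30.
Then y = 335 − 6·30 = 155.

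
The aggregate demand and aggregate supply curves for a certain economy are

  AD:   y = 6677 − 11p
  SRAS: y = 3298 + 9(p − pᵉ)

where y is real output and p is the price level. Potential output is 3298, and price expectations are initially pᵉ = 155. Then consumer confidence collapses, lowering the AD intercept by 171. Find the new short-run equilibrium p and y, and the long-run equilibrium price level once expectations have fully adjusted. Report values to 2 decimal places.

AD shifts left: new AD is y = 6506 − 11p. With pᵉ = 155, SRAS is y = 1903 + 9p.
Short run: 6506 − 11p = 1903 + 9p gives 4603 = 20p, so p = 230.15 and y = 6506 − 11p = 3974.35.
y = 3974.35 is above potential 3298; expectations adjust and SRAS shifts left until y = 3298.
Long run: on the new AD curve, 3298 = 6506 − 11p gives p = 291.64.

Short run: p = 230.15, y = 3974.35. Long run: p = 291.64.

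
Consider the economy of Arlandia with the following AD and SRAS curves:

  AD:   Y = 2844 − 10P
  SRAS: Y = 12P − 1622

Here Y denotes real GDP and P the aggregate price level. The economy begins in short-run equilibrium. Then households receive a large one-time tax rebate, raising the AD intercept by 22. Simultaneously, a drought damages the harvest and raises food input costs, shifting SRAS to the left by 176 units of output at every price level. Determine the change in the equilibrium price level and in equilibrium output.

ΔP = +9, ΔY = -68

After both shocks: AD is Y = 2866 − 10P and SRAS is Y = 12P − 1798.
Setting them equal: 4664 = 22P, so P = 212.
Y = 2866 − 10·212 = 746.
Initially P = 203, Y = 814, so ΔP = +9 and ΔY = -68.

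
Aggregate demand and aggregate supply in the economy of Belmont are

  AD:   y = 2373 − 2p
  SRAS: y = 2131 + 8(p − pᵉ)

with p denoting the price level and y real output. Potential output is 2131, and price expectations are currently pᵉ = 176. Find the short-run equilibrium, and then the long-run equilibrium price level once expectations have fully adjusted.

Short run: p = 165, y = 2043. Long run: p = 121.

Short run: with pᵉ = 176, SRAS is y = 723 + 8p. Setting AD = SRAS gives 1650 = 10p, so p = 165 and y = 2373 − 2·165 = 2043.
Output 2043 is below potential 2131, so over time expected prices fall and SRAS shifts right until y returns to 2131.
Long run: y = 2131 on the AD curve gives 2131 = 2373 − 2p, so p = 121.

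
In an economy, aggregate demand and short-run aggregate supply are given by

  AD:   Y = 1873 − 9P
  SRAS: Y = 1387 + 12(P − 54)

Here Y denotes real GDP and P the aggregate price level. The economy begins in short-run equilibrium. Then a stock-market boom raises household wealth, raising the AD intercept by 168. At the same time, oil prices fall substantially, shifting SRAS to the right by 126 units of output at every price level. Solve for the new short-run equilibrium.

P = 56, Y = 1537

After both shocks: AD is Y = 2041 − 9P and SRAS is Y = 865 + 12P.
Setting them equal: 1176 = 21P, so P = 56.
Y = 2041 − 9·56 = 1537.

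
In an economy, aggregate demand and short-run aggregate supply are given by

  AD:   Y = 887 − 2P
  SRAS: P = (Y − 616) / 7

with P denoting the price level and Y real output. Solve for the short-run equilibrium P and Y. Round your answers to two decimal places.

Rearrange SRAS to Y = 616 + 7P.
Set AD = SRAS: 887 − 2P = 616 + 7P, so 271 = 9P and P = 30.11.
Substituting into AD, Y = 887 − 2P = 826.78.

P = 30.11, Y = 826.78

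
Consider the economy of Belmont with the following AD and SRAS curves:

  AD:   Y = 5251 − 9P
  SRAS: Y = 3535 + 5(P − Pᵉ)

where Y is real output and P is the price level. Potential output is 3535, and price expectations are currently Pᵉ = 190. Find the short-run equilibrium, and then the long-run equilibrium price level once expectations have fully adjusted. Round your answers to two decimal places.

Short run: with Pᵉ = 190, SRAS is Y = 2585 + 5P. Setting AD = SRAS gives 2666 = 14P, so P = 190.43 and Y = 5251 − 9P = 3537.14.
Output 3537.14 is above potential 3535, so over time expected prices rise and SRAS shifts left until Y returns to 3535.
Long run: Y = 3535 on the AD curve gives 3535 = 5251 − 9P, so P = 190.67.

Short run: P = 190.43, Y = 3537.14. Long run: P = 190.67.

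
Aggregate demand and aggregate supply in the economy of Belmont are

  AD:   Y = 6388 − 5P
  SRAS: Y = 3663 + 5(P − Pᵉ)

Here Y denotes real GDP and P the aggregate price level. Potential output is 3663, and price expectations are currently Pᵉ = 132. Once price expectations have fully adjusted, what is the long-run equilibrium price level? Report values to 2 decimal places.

Short run: with Pᵉ = 132, SRAS is Y = 3003 + 5P. Setting AD = SRAS gives 3385 = 10P, so P = 338.50 and Y = 6388 − 5P = 4695.50.
Output 4695.50 is above potential 3663, so over time expected prices rise and SRAS shifts left until Y returns to 3663.
Long run: Y = 3663 on the AD curve gives 3663 = 6388 − 5P, so P = 545.00.

Long-run P = 545.00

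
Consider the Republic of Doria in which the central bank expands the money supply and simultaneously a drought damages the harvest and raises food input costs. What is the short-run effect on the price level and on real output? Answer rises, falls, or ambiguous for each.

Price level: rises; output: ambiguous

The first event is a positive demand shock: AD shifts right, which by itself pushes P up and Y up.
The second is an adverse supply shock: SRAS shifts left, which by itself pushes P up and Y down.
Both shocks push P up, so P rises. The two shocks push Y in opposite directions, so the effect on Y is ambiguous.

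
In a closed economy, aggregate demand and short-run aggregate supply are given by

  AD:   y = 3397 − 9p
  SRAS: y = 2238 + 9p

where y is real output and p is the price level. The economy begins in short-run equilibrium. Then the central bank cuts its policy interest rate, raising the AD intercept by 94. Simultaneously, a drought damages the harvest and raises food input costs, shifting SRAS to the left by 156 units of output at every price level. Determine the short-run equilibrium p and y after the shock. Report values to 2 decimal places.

After both shocks: AD is y = 3491 − 9p and SRAS is y = 2082 + 9p.
Setting them equal: 1409 = 18p, so p = 78.28.
Substituting into AD, y = 2786.50.

p = 78.28, y = 2786.50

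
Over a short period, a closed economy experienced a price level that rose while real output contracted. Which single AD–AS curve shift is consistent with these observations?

SRAS shifted left

P rose and Y fell. An AD shift moves P and Y in the same direction; an SRAS shift moves them in opposite directions.
Here P and Y moved in opposite directions, so the SRAS curve shifted.
Since Y fell, SRAS shifted left.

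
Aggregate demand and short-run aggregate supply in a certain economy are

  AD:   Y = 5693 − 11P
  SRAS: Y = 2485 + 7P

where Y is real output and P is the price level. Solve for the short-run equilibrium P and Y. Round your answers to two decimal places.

P = 178.22, Y = 3732.56

Set AD = SRAS: 5693 − 11P = 2485 + 7P, so 3208 = 18P and P = 178.22.
Substituting into AD, Y = 5693 − 11P = 3732.56.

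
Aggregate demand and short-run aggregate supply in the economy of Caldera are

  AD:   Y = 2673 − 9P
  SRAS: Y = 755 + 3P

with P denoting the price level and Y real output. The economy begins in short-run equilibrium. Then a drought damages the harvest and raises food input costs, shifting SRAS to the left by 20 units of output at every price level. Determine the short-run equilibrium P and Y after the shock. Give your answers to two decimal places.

P = 161.50, Y = 1219.50

This is a negative supply shock: SRAS shifts left.
New SRAS: Y = 735 + 3P.
Set AD = SRAS: 2673 − 9P = 735 + 3P, so 1938 = 12P and P = 161.50.
Substituting into AD, Y = 1219.50.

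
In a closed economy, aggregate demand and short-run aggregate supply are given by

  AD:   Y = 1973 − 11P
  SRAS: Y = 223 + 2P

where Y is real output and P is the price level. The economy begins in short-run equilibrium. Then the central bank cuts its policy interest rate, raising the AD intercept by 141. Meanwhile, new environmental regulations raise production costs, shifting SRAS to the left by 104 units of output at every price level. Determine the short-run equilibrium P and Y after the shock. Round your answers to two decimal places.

P = 153.46, Y = 425.92

After both shocks: AD is Y = 2114 − 11P and SRAS is Y = 119 + 2P.
Setting them equal: 1995 = 13P, so P = 153.46.
Substituting into AD, Y = 425.92.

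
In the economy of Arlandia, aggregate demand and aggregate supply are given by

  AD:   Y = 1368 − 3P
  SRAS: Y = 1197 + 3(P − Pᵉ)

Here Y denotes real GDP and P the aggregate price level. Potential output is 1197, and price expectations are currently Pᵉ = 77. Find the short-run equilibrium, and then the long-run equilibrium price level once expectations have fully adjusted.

Short run: with Pᵉ = 77, SRAS is Y = 966 + 3P. Setting AD = SRAS gives 402 = 6P, so P = 67 and Y = 1368 − 3·67 = 1167.
Output 1167 is below potential 1197, so over time expected prices fall and SRAS shifts right until Y returns to 1197.
Long run: Y = 1197 on the AD curve gives 1197 = 1368 − 3P, so P = 57.

Short run: P = 67, Y = 1167. Long run: P = 57.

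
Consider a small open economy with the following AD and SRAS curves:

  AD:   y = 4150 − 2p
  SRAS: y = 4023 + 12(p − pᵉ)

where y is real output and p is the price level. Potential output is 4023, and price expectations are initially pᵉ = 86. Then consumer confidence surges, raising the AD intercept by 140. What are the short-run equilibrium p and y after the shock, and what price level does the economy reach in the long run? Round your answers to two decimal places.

AD shifts right: new AD is y = 4290 − 2p. With pᵉ = 86, SRAS is y = 2991 + 12p.
Short run: 4290 − 2p = 2991 + 12p gives 1299 = 14p, so p = 92.79 and y = 4290 − 2p = 4104.43.
y = 4104.43 is above potential 4023; expectations adjust and SRAS shifts left until y = 4023.
Long run: on the new AD curve, 4023 = 4290 − 2p gives p = 133.50.

Short run: p = 92.79, y = 4104.43. Long run: p = 133.50.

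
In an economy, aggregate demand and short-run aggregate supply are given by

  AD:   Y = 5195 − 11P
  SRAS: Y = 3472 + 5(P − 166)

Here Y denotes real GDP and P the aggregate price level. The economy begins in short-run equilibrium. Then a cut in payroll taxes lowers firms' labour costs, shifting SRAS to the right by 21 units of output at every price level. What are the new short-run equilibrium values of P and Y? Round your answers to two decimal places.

This is a positive supply shock: SRAS shifts right.
New SRAS: Y = 2663 + 5P.
Set AD = SRAS: 5195 − 11P = 2663 + 5P, so 2532 = 16P and P = 158.25.
Substituting into AD, Y = 3454.25.

P = 158.25, Y = 3454.25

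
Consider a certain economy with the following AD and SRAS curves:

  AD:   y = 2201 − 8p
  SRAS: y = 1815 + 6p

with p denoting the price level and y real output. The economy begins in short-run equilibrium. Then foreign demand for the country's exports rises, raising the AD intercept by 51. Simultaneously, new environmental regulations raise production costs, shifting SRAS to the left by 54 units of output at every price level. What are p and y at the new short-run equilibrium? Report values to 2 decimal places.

After both shocks: AD is y = 2252 − 8p and SRAS is y = 1761 + 6p.
Setting them equal: 491 = 14p, so p = 35.07.
Substituting into AD, y = 1971.43.

p = 35.07, y = 1971.43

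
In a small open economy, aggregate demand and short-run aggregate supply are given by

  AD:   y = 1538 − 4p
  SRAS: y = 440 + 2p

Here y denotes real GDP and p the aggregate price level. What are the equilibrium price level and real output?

Set AD = SRAS: 1538 − 4p = 440 + 2p, so 1098 = 6p and p = 183.
Then y = 1538 − 4·183 = 806.

p = 183, y = 806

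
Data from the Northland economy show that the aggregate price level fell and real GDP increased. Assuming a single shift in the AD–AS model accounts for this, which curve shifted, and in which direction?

P fell and Y rose. An AD shift moves P and Y in the same direction; an SRAS shift moves them in opposite directions.
Here P and Y moved in opposite directions, so the SRAS curve shifted.
Since Y rose, SRAS shifted right.

SRAS shifted right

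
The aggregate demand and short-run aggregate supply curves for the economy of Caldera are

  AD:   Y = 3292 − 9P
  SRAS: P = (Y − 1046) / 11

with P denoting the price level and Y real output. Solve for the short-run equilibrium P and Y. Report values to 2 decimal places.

P = 112.30, Y = 2281.30

Rearrange SRAS to Y = 1046 + 11P.
Set AD = SRAS: 3292 − 9P = 1046 + 11P, so 2246 = 20P and P = 112.30.
Substituting into AD, Y = 3292 − 9P = 2281.30.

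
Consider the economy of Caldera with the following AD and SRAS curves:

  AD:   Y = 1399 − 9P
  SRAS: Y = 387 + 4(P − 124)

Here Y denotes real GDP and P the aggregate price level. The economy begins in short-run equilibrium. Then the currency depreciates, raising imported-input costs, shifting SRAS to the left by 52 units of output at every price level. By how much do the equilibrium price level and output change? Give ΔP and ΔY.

This is a negative supply shock: SRAS shifts left.
New SRAS: Y = 4P − 161.
Set AD = SRAS: 1399 − 9P = 4P − 161, so 1560 = 13P and P = 120.
Y = 1399 − 9·120 = 319.
Initially P = 116, Y = 355, so ΔP = +4 and ΔY = -36.

ΔP = +4, ΔY = -36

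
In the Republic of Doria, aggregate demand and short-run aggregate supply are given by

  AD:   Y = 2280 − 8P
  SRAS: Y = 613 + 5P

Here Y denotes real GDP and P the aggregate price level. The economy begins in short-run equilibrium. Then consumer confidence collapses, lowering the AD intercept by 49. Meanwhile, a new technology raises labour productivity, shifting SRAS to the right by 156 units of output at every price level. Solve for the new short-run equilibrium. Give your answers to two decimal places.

P = 112.46, Y = 1331.31

After both shocks: AD is Y = 2231 − 8P and SRAS is Y = 769 + 5P.
Setting them equal: 1462 = 13P, so P = 112.46.
Substituting into AD, Y = 1331.31.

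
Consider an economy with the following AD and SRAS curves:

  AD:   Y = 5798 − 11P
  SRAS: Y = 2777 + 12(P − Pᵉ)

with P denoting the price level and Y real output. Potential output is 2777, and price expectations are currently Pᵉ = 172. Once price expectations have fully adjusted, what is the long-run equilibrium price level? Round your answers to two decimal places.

Short run: with Pᵉ = 172, SRAS is Y = 713 + 12P. Setting AD = SRAS gives 5085 = 23P, so P = 221.09 and Y = 5798 − 11P = 3366.04.
Output 3366.04 is above potential 2777, so over time expected prices rise and SRAS shifts left until Y returns to 2777.
Long run: Y = 2777 on the AD curve gives 2777 = 5798 − 11P, so P = 274.64.

Long-run P = 274.64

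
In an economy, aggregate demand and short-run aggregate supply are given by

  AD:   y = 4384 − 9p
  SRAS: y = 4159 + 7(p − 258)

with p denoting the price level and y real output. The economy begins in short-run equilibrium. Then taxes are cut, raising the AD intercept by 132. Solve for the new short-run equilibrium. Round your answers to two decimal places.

p = 135.19, y = 3299.31

This is a positive demand shock: AD shifts right.
New AD: y = 4516 − 9p.
SRAS can be written y = 2353 + 7p.
Set AD = SRAS: 4516 − 9p = 2353 + 7p, so 2163 = 16p and p = 135.19.
Substituting into AD, y = 3299.31.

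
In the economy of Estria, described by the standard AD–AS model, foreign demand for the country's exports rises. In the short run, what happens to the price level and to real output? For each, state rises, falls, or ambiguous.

Price level: rises; output: rises

This is a positive demand shock: AD shifts right.
Moving along the upward-sloping SRAS curve, P rises and Y rises.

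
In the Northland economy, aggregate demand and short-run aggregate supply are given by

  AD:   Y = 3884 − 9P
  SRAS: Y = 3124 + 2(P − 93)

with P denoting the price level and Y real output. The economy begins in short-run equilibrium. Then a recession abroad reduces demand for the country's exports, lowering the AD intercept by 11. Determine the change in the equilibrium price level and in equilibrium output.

This is a negative demand shock: AD shifts left.
New AD: Y = 3873 − 9P.
SRAS can be written Y = 2938 + 2P.
Set AD = SRAS: 3873 − 9P = 2938 + 2P, so 935 = 11P and P = 85.
Y = 3873 − 9·85 = 3108.
Initially P = 86, Y = 3110, so ΔP = -1 and ΔY = -2.

ΔP = -1, ΔY = -2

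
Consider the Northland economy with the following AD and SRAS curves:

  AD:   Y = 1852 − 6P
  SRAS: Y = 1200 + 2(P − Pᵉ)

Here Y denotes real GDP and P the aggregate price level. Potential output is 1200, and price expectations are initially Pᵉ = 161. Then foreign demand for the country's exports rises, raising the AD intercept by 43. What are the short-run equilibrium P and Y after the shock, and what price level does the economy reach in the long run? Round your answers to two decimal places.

Short run: P = 127.13, Y = 1132.25. Long run: P = 115.83.

AD shifts right: new AD is Y = 1895 − 6P. With Pᵉ = 161, SRAS is Y = 878 + 2P.
Short run: 1895 − 6P = 878 + 2P gives 1017 = 8P, so P = 127.13 and Y = 1895 − 6P = 1132.25.
Y = 1132.25 is below potential 1200; expectations adjust and SRAS shifts right until Y = 1200.
Long run: on the new AD curve, 1200 = 1895 − 6P gives P = 115.83.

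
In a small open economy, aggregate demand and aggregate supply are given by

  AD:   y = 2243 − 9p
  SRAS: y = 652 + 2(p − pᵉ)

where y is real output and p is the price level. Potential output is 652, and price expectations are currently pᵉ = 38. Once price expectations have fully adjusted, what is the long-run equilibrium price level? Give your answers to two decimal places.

Short run: with pᵉ = 38, SRAS is y = 576 + 2p. Setting AD = SRAS gives 1667 = 11p, so p = 151.55 and y = 2243 − 9p = 879.09.
Output 879.09 is above potential 652, so over time expected prices rise and SRAS shifts left until y returns to 652.
Long run: y = 652 on the AD curve gives 652 = 2243 − 9p, so p = 176.78.

Long-run p = 176.78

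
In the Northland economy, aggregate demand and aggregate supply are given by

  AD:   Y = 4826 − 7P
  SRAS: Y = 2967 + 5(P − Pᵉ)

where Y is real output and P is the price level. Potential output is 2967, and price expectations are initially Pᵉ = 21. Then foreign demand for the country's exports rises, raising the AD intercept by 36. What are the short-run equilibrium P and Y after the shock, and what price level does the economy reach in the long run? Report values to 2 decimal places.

AD shifts right: new AD is Y = 4862 − 7P. With Pᵉ = 21, SRAS is Y = 2862 + 5P.
Short run: 4862 − 7P = 2862 + 5P gives 2000 = 12P, so P = 166.67 and Y = 4862 − 7P = 3695.33.
Y = 3695.33 is above potential 2967; expectations adjust and SRAS shifts left until Y = 2967.
Long run: on the new AD curve, 2967 = 4862 − 7P gives P = 270.71.

Short run: P = 166.67, Y = 3695.33. Long run: P = 270.71.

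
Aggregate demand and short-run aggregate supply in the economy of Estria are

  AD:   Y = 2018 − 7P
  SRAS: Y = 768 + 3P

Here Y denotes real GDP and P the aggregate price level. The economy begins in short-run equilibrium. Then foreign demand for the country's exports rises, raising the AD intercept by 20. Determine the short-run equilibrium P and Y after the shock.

P = 127, Y = 1149

This is a positive demand shock: AD shifts right.
New AD: Y = 2038 − 7P.
Set AD = SRAS: 2038 − 7P = 768 + 3P, so 1270 = 10P and P = 127.
Y = 2038 − 7·127 = 1149.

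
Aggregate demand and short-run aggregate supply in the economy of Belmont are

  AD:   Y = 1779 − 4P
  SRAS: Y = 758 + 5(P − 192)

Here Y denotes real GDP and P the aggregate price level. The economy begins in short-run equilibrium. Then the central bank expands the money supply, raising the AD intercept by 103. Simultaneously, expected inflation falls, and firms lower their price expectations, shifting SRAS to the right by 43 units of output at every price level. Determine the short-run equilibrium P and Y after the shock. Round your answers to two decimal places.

P = 226.78, Y = 974.89

After both shocks: AD is Y = 1882 − 4P and SRAS is Y = 5P − 159.
Setting them equal: 2041 = 9P, so P = 226.78.
Substituting into AD, Y = 974.89.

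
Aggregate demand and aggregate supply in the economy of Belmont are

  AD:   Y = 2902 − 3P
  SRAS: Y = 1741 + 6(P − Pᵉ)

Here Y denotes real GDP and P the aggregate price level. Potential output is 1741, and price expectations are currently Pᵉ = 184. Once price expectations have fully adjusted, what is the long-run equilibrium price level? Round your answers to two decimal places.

Long-run P = 387.00

Short run: with Pᵉ = 184, SRAS is Y = 637 + 6P. Setting AD = SRAS gives 2265 = 9P, so P = 251.67 and Y = 2902 − 3P = 2147.00.
Output 2147.00 is above potential 1741, so over time expected prices rise and SRAS shifts left until Y returns to 1741.
Long run: Y = 1741 on the AD curve gives 1741 = 2902 − 3P, so P = 387.00.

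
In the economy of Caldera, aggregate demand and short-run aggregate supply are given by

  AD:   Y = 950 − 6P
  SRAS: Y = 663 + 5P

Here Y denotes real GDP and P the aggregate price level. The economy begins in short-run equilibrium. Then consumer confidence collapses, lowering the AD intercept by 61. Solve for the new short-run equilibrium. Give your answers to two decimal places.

P = 20.55, Y = 765.73

This is a negative demand shock: AD shifts left.
New AD: Y = 889 − 6P.
Set AD = SRAS: 889 − 6P = 663 + 5P, so 226 = 11P and P = 20.55.
Substituting into AD, Y = 765.73.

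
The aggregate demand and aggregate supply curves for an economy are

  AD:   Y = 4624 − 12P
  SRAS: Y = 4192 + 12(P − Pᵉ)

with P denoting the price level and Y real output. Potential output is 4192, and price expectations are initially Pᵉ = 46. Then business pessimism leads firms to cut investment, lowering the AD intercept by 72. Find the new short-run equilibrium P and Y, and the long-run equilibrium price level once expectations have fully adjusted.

AD shifts left: new AD is Y = 4552 − 12P. With Pᵉ = 46, SRAS is Y = 3640 + 12P.
Short run: 4552 − 12P = 3640 + 12P gives 912 = 24P, so P = 38 and Y = 4552 − 12·38 = 4096.
Y = 4096 is below potential 4192; expectations adjust and SRAS shifts right until Y = 4192.
Long run: on the new AD curve, 4192 = 4552 − 12P gives P = 30.

Short run: P = 38, Y = 4096. Long run: P = 30.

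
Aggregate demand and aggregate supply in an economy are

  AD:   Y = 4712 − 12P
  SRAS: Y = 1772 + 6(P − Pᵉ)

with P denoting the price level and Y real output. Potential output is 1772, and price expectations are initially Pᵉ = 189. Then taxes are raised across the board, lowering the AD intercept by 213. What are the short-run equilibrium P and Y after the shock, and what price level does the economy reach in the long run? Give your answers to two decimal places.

Short run: P = 214.50, Y = 1925.00. Long run: P = 227.25.

AD shifts left: new AD is Y = 4499 − 12P. With Pᵉ = 189, SRAS is Y = 638 + 6P.
Short run: 4499 − 12P = 638 + 6P gives 3861 = 18P, so P = 214.50 and Y = 4499 − 12P = 1925.00.
Y = 1925.00 is above potential 1772; expectations adjust and SRAS shifts left until Y = 1772.
Long run: on the new AD curve, 1772 = 4499 − 12P gives P = 227.25.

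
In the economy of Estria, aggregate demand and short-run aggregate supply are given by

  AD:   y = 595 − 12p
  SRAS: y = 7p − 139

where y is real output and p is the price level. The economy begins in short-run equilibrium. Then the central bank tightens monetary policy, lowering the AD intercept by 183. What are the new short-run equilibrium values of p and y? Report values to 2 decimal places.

p = 29.00, y = 64.00

This is a negative demand shock: AD shifts left.
New AD: y = 412 − 12p.
Set AD = SRAS: 412 − 12p = 7p − 139, so 551 = 19p and p = 29.00.
Substituting into AD, y = 64.00.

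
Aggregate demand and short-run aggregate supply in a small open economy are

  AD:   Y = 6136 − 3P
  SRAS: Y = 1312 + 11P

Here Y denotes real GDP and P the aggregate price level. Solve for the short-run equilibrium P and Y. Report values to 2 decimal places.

Set AD = SRAS: 6136 − 3P = 1312 + 11P, so 4824 = 14P and P = 344.57.
Substituting into AD, Y = 6136 − 3P = 5102.29.

P = 344.57, Y = 5102.29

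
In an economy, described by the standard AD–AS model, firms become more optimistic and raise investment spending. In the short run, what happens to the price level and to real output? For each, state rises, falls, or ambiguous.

This is a positive demand shock: AD shifts right.
Moving along the upward-sloping SRAS curve, P rises and Y rises.

Price level: rises; output: rises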